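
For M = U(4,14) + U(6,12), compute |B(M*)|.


(M1+M2)* = M1* + M2*.
M1* = U(10,14), bases: C(14,10) = 1001.
M2* = U(6,12), bases: C(12,6) = 924.
|B(M*)| = 1001 * 924 = 924924.

924924


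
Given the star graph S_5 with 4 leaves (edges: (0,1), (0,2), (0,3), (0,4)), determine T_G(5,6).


A star on 5 vertices is a tree with 4 edges.
T(x,y) = x^(4) for any tree.
T(5,6) = 5^4 = 625.

625


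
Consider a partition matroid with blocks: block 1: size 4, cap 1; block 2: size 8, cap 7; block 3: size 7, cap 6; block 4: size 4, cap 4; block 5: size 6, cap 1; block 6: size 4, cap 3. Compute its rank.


Rank of a partition matroid = sum of min(|Si|, ci) for each block.
= min(4,1) + min(8,7) + min(7,6) + min(4,4) + min(6,1) + min(4,3)
= 1 + 7 + 6 + 4 + 1 + 3
= 22.

22


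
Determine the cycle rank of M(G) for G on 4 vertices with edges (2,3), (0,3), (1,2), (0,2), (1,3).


Cycle rank (nullity) = |E| - r(M) = |E| - (|V| - c).
|E| = 5, |V| = 4, c = 1.
Nullity = 5 - (4 - 1) = 5 - 3 = 2.

2


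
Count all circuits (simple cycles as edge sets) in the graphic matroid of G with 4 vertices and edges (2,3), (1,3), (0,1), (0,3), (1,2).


A circuit in a graphic matroid = edge set of a simple cycle.
G has 4 vertices and 5 edges.
Enumerating all minimal edge subsets forming cycles...
Total circuits found: 3.

3


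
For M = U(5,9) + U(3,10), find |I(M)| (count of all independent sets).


For a direct sum, |I(M1+M2)| = |I(M1)| * |I(M2)|.
|I(U(5,9))| = sum C(9,k) for k=0..5 = 382.
|I(U(3,10))| = sum C(10,k) for k=0..3 = 176.
Total = 382 * 176 = 67232.

67232


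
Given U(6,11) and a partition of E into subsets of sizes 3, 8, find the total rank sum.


r(Ai) = min(|Ai|, 6) for each part.
Sum = min(3,6) + min(8,6)
    = 3 + 6
    = 9.

9


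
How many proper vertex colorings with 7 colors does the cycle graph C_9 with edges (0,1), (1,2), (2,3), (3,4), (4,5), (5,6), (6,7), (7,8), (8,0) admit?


P(C_9, k) = (k-1)^9 + (-1)^9*(k-1).
P(7) = (6)^9 - 6
= 10077696 - 6 = 10077690.

10077690


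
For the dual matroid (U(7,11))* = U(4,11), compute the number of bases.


The dual of U(r,n) is U(n-r, n) = U(4,11).
Bases of U(4,11) are all (4)-element subsets.
|B(M*)| = C(11,4) = (11 * 10 * 9 * 8) / (1 * 2 * 3 * 4) = 330.

330


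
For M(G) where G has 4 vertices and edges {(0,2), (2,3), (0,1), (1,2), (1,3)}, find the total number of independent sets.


An independent set in a graphic matroid is an acyclic edge subset.
G has 4 vertices and 5 edges.
Enumerate all 2^5 = 32 subsets, checking for acyclicity.
Total independent sets = 24.

24


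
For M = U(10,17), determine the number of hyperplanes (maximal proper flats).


Hyperplanes of U(10,17) are flats of rank 9.
In a uniform matroid, these are exactly the (9)-element subsets.
Count = (17 choose 9) = 24310.

24310


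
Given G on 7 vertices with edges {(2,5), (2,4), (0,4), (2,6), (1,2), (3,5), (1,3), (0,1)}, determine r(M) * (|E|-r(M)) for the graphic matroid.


r(M) = |V| - c = 7 - 1 = 6.
nullity = |E| - r(M) = 8 - 6 = 2.
Product = 6 * 2 = 12.

12


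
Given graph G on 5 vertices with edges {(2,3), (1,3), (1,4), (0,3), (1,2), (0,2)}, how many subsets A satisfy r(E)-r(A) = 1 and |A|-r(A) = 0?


R(x,y) = sum over A in 2^E of x^(r(E)-r(A)) * y^(|A|-r(A)).
G has 5 vertices, 6 edges. r(E) = 4.
Enumerate all 2^6 = 64 subsets.
Count subsets with r(E)-r(A)=1 and |A|-r(A)=0: 18.

18


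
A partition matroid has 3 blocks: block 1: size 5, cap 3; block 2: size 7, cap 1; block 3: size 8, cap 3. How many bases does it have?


A basis picks exactly ci elements from block i.
Number of bases = product of C(|Si|, ci).
= C(5,3) * C(7,1) * C(8,3)
= 10 * 7 * 56
= 3920.

3920


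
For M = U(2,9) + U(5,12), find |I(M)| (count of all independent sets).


For a direct sum, |I(M1+M2)| = |I(M1)| * |I(M2)|.
|I(U(2,9))| = sum C(9,k) for k=0..2 = 46.
|I(U(5,12))| = sum C(12,k) for k=0..5 = 1586.
Total = 46 * 1586 = 72956.

72956


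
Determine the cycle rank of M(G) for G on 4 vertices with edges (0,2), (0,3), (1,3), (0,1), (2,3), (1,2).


Cycle rank (nullity) = |E| - r(M) = |E| - (|V| - c).
|E| = 6, |V| = 4, c = 1.
Nullity = 6 - (4 - 1) = 6 - 3 = 3.

3


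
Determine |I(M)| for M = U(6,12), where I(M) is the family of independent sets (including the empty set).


Independent sets of U(6,12) are all subsets of size <= 6.
Count = C(12,0) + C(12,1) + C(12,2) + C(12,3) + C(12,4) + C(12,5) + C(12,6)
     = 1 + 12 + 66 + 220 + 495 + 792 + 924
     = 2510.

2510


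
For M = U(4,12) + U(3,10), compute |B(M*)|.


(M1+M2)* = M1* + M2*.
M1* = U(8,12), bases: C(12,8) = 495.
M2* = U(7,10), bases: C(10,7) = 120.
|B(M*)| = 495 * 120 = 59400.

59400


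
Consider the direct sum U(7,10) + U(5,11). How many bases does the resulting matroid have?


Bases of a direct sum M1 + M2: |B| = |B(M1)| * |B(M2)|.
|B(U(7,10))| = C(10,7) = 120.
|B(U(5,11))| = C(11,5) = 462.
Total bases = 120 * 462 = 55440.

55440


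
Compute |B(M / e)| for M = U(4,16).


Contracting e from U(4,16) gives U(3,15).
Bases of U(3,15) = C(15,3) = 15! / (3! * 12!) = 455.

455


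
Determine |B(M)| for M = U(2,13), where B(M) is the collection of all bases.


Bases of U(2,13) are all 2-element subsets of the 13-element ground set.
Number of bases = C(13,2).
C(13,2) = (13 * 12) / (1 * 2) = 78.

78


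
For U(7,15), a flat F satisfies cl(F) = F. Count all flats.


Flats of U(7,15): every subset of size < 7 is a flat, plus E itself.
Count = (15 choose 0) + (15 choose 1) + (15 choose 2) + (15 choose 3) + (15 choose 4) + (15 choose 5) + (15 choose 6) + 1
     = 1 + 15 + 105 + 455 + 1365 + 3003 + 5005 + 1
     = 9950.

9950


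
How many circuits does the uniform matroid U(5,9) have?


In U(5,9), circuits are the (6)-element subsets.
Any set of 6 elements is dependent, and removing any one element gives
an independent set of size 5, so it is a minimal dependent set.
Number of circuits = C(9,6) = 9! / (6! * 3!) = 84.

84


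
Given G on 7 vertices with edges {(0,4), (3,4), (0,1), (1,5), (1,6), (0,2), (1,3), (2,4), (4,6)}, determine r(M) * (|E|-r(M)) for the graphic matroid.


r(M) = |V| - c = 7 - 1 = 6.
nullity = |E| - r(M) = 9 - 6 = 3.
Product = 6 * 3 = 18.

18


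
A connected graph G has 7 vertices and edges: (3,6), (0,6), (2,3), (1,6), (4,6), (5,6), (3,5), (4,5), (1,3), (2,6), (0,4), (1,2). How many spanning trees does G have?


By Kirchhoff's matrix tree theorem, the number of spanning trees equals
the determinant of any cofactor of the Laplacian matrix L.
G has 7 vertices and 12 edges.
Computing the (6 x 6) cofactor determinant gives 272.

272


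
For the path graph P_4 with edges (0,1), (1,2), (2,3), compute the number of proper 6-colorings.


P(P_4, k) = k * (k-1)^(3).
P(6) = 6 * 5^3 = 6 * 125 = 750.

750


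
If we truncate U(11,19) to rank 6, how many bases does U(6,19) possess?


Truncating U(11,19) to rank 6 gives U(6,19).
Bases of U(6,19) are all 6-element subsets of 19 elements.
Number of bases = (19 choose 6) = 27132.

27132


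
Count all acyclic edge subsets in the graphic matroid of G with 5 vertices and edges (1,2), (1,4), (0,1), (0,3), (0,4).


An independent set in a graphic matroid is an acyclic edge subset.
G has 5 vertices and 5 edges.
Enumerate all 2^5 = 32 subsets, checking for acyclicity.
Total independent sets = 28.

28


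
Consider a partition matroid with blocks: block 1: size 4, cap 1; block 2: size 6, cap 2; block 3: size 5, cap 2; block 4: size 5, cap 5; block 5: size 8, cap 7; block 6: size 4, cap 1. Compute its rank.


Rank of a partition matroid = sum of min(|Si|, ci) for each block.
= min(4,1) + min(6,2) + min(5,2) + min(5,5) + min(8,7) + min(4,1)
= 1 + 2 + 2 + 5 + 7 + 1
= 18.

18


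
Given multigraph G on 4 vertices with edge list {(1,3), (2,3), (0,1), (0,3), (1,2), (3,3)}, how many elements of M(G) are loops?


In a graphic matroid, a loop is a self-loop edge (u,u) with rank 0.
Examining all 6 edges for self-loops...
Self-loops found: (3,3)
Number of loops = 1.

1


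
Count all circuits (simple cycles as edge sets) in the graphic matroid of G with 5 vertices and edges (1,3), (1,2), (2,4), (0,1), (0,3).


A circuit in a graphic matroid = edge set of a simple cycle.
G has 5 vertices and 5 edges.
Enumerating all minimal edge subsets forming cycles...
Total circuits found: 1.

1


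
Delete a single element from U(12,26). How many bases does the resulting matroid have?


Deleting e from U(12,26) gives U(12,25) since n > r.
Bases of U(12,25) = (25 choose 12) = 5200300.

5200300


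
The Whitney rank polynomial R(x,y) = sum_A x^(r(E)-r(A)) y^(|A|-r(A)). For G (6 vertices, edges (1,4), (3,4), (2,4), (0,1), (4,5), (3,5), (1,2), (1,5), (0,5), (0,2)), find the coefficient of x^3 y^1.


R(x,y) = sum over A in 2^E of x^(r(E)-r(A)) * y^(|A|-r(A)).
G has 6 vertices, 10 edges. r(E) = 5.
Enumerate all 2^10 = 1024 subsets.
Count subsets with r(E)-r(A)=3 and |A|-r(A)=1: 5.

5


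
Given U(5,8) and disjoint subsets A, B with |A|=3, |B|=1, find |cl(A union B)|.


|A union B| = 3 + 1 = 4 (disjoint).
In U(5,8), cl(S) = S if |S| < 5, else cl(S) = E.
Since 4 < 5, cl(A union B) = A union B.
|cl(A union B)| = 4.

4


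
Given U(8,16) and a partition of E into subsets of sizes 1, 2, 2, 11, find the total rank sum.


r(Ai) = min(|Ai|, 8) for each part.
Sum = min(1,8) + min(2,8) + min(2,8) + min(11,8)
    = 1 + 2 + 2 + 8
    = 13.

13


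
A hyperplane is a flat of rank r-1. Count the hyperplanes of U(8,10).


Hyperplanes of U(8,10) are flats of rank 7.
In a uniform matroid, these are exactly the (7)-element subsets.
Count = C(10,7) = 10! / (7! * 3!) = 120.

120


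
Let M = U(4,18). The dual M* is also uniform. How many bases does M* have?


The dual of U(r,n) is U(n-r, n) = U(14,18).
Bases of U(14,18) are all (14)-element subsets.
|B(M*)| = (18 choose 14) = 3060.

3060


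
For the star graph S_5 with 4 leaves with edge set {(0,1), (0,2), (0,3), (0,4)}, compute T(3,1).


A star on 5 vertices is a tree with 4 edges.
T(x,y) = x^(4) for any tree.
T(3,1) = 3^4 = 81.

81


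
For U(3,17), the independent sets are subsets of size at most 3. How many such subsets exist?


Independent sets of U(3,17) are all subsets of size <= 3.
Count = C(17,0) + C(17,1) + C(17,2) + C(17,3)
     = 1 + 17 + 136 + 680
     = 834.

834


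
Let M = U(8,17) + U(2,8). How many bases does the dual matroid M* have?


(M1+M2)* = M1* + M2*.
M1* = U(9,17), bases: C(17,9) = 24310.
M2* = U(6,8), bases: C(8,6) = 28.
|B(M*)| = 24310 * 28 = 680680.

680680


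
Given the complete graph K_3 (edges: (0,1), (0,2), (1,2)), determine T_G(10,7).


T(K_3; x,y) = x^2 + x + y.
T(10,7) = 100 + 10 + 7 = 117.

117


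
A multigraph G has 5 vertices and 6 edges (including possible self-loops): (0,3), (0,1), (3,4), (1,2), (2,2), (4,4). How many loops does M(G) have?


In a graphic matroid, a loop is a self-loop edge (u,u) with rank 0.
Examining all 6 edges for self-loops...
Self-loops found: (2,2), (4,4)
Number of loops = 2.

2


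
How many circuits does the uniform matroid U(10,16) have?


In U(10,16), circuits are the (11)-element subsets.
Any set of 11 elements is dependent, and removing any one element gives
an independent set of size 10, so it is a minimal dependent set.
Number of circuits = (16 choose 11) = 4368.

4368


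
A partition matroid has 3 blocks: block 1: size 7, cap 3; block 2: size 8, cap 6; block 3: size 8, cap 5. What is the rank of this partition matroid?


Rank of a partition matroid = sum of min(|Si|, ci) for each block.
= min(7,3) + min(8,6) + min(8,5)
= 3 + 6 + 5
= 14.

14


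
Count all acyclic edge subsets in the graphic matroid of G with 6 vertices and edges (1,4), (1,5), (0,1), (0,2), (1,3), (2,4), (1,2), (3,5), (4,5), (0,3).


An independent set in a graphic matroid is an acyclic edge subset.
G has 6 vertices and 10 edges.
Enumerate all 2^10 = 1024 subsets, checking for acyclicity.
Total independent sets = 462.

462


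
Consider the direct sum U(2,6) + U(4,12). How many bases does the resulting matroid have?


Bases of a direct sum M1 + M2: |B| = |B(M1)| * |B(M2)|.
|B(U(2,6))| = C(6,2) = 15.
|B(U(4,12))| = C(12,4) = 495.
Total bases = 15 * 495 = 7425.

7425


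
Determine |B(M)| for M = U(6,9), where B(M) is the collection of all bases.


Bases of U(6,9) are all 6-element subsets of the 9-element ground set.
Number of bases = C(9,6).
C(9,6) = 9! / (6! * 3!) = 84.

84


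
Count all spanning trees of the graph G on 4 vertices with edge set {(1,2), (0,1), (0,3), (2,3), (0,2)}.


By Kirchhoff's matrix tree theorem, the number of spanning trees equals
the determinant of any cofactor of the Laplacian matrix L.
G has 4 vertices and 5 edges.
Computing the (3 x 3) cofactor determinant gives 8.

8


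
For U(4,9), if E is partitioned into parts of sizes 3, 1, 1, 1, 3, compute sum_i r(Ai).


r(Ai) = min(|Ai|, 4) for each part.
Sum = min(3,4) + min(1,4) + min(1,4) + min(1,4) + min(3,4)
    = 3 + 1 + 1 + 1 + 3
    = 9.

9


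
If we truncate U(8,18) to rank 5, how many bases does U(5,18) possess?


Truncating U(8,18) to rank 5 gives U(5,18).
Bases of U(5,18) are all 5-element subsets of 18 elements.
Number of bases = (18 choose 5) = 8568.

8568


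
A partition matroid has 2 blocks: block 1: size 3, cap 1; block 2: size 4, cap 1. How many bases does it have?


A basis picks exactly ci elements from block i.
Number of bases = product of C(|Si|, ci).
= C(3,1) * C(4,1)
= 3 * 4
= 12.

12


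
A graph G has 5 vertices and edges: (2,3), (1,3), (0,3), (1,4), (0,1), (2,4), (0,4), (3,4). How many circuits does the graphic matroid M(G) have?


A circuit in a graphic matroid = edge set of a simple cycle.
G has 5 vertices and 8 edges.
Enumerating all minimal edge subsets forming cycles...
Total circuits found: 12.

12


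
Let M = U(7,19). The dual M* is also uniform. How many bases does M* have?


The dual of U(r,n) is U(n-r, n) = U(12,19).
Bases of U(12,19) are all (12)-element subsets.
|B(M*)| = (19 choose 12) = 50388.

50388


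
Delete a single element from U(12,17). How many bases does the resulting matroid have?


Deleting e from U(12,17) gives U(12,16) since n > r.
Bases of U(12,16) = C(16,12) = 1820.

1820


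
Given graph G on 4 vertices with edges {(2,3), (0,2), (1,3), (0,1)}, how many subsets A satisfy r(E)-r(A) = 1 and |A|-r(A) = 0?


R(x,y) = sum over A in 2^E of x^(r(E)-r(A)) * y^(|A|-r(A)).
G has 4 vertices, 4 edges. r(E) = 3.
Enumerate all 2^4 = 16 subsets.
Count subsets with r(E)-r(A)=1 and |A|-r(A)=0: 6.

6


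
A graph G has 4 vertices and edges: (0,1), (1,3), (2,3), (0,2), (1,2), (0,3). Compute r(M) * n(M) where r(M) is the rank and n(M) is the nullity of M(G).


r(M) = |V| - c = 4 - 1 = 3.
nullity = |E| - r(M) = 6 - 3 = 3.
Product = 3 * 3 = 9.

9


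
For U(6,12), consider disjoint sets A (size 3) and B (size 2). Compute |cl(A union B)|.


|A union B| = 3 + 2 = 5 (disjoint).
In U(6,12), cl(S) = S if |S| < 6, else cl(S) = E.
Since 5 < 6, cl(A union B) = A union B.
|cl(A union B)| = 5.

5


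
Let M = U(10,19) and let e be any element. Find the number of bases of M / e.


Contracting e from U(10,19) gives U(9,18).
Bases of U(9,18) = C(18,9) = 18! / (9! * 9!) = 48620.

48620


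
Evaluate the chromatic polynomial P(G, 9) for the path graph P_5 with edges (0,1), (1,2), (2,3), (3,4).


P(P_5, k) = k * (k-1)^(4).
P(9) = 9 * 8^4 = 9 * 4096 = 36864.

36864


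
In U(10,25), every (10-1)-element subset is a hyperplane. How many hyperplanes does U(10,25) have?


Hyperplanes of U(10,25) are flats of rank 9.
In a uniform matroid, these are exactly the (9)-element subsets.
Count = (25 choose 9) = 2042975.

2042975


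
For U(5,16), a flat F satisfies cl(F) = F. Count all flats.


Flats of U(5,16): every subset of size < 5 is a flat, plus E itself.
Count = (16 choose 0) + (16 choose 1) + (16 choose 2) + (16 choose 3) + (16 choose 4) + 1
     = 1 + 16 + 120 + 560 + 1820 + 1
     = 2518.

2518


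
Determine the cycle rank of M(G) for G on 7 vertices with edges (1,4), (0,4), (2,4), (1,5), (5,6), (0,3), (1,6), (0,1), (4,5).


Cycle rank (nullity) = |E| - r(M) = |E| - (|V| - c).
|E| = 9, |V| = 7, c = 1.
Nullity = 9 - (7 - 1) = 9 - 6 = 3.

3


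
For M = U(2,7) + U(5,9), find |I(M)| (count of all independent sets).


For a direct sum, |I(M1+M2)| = |I(M1)| * |I(M2)|.
|I(U(2,7))| = sum C(7,k) for k=0..2 = 29.
|I(U(5,9))| = sum C(9,k) for k=0..5 = 382.
Total = 29 * 382 = 11078.

11078


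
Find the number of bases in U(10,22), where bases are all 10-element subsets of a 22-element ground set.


Bases of U(10,22) are all 10-element subsets of the 22-element ground set.
Number of bases = C(22,10).
C(22,10) = 646646.

646646


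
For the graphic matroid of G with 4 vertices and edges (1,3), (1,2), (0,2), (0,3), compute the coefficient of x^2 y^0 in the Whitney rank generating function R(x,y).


R(x,y) = sum over A in 2^E of x^(r(E)-r(A)) * y^(|A|-r(A)).
G has 4 vertices, 4 edges. r(E) = 3.
Enumerate all 2^4 = 16 subsets.
Count subsets with r(E)-r(A)=2 and |A|-r(A)=0: 4.

4


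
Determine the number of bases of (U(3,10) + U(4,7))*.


(M1+M2)* = M1* + M2*.
M1* = U(7,10), bases: C(10,7) = 120.
M2* = U(3,7), bases: C(7,3) = 35.
|B(M*)| = 120 * 35 = 4200.

4200


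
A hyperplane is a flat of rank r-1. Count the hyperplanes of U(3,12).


Hyperplanes of U(3,12) are flats of rank 2.
In a uniform matroid, these are exactly the (2)-element subsets.
Count = C(12,2) = (12 * 11) / (1 * 2) = 66.

66


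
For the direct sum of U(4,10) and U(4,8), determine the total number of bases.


Bases of a direct sum M1 + M2: |B| = |B(M1)| * |B(M2)|.
|B(U(4,10))| = C(10,4) = 210.
|B(U(4,8))| = C(8,4) = 70.
Total bases = 210 * 70 = 14700.

14700


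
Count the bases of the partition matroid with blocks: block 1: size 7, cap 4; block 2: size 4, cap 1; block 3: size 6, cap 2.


A basis picks exactly ci elements from block i.
Number of bases = product of C(|Si|, ci).
= C(7,4) * C(4,1) * C(6,2)
= 35 * 4 * 15
= 2100.

2100


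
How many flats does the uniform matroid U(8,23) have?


Flats of U(8,23): every subset of size < 8 is a flat, plus E itself.
Count = C(23,0) + C(23,1) + C(23,2) + C(23,3) + C(23,4) + C(23,5) + C(23,6) + C(23,7) + 1
     = 1 + 23 + 253 + 1771 + 8855 + 33649 + 100947 + 245157 + 1
     = 390657.

390657


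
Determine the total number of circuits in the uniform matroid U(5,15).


In U(5,15), circuits are the (6)-element subsets.
Any set of 6 elements is dependent, and removing any one element gives
an independent set of size 5, so it is a minimal dependent set.
Number of circuits = C(15,6) = 5005.

5005


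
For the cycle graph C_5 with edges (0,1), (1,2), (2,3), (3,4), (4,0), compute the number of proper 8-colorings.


P(C_5, k) = (k-1)^5 + (-1)^5*(k-1).
P(8) = (7)^5 - 7
= 16807 - 7 = 16800.

16800


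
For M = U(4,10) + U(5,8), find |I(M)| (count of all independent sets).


For a direct sum, |I(M1+M2)| = |I(M1)| * |I(M2)|.
|I(U(4,10))| = sum C(10,k) for k=0..4 = 386.
|I(U(5,8))| = sum C(8,k) for k=0..5 = 219.
Total = 386 * 219 = 84534.

84534


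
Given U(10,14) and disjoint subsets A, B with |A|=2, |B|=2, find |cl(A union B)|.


|A union B| = 2 + 2 = 4 (disjoint).
In U(10,14), cl(S) = S if |S| < 10, else cl(S) = E.
Since 4 < 10, cl(A union B) = A union B.
|cl(A union B)| = 4.

4


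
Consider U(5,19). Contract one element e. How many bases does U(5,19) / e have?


Contracting e from U(5,19) gives U(4,18).
Bases of U(4,18) = C(18,4) = (18 * 17 * 16 * 15) / (1 * 2 * 3 * 4) = 3060.

3060


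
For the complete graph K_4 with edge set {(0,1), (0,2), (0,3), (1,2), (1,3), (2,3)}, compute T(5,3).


T(K_4; x,y) = x^3 + 3x^2 + 4xy + 2x + y^3 + 3y^2 + 2y.
Substituting x=5, y=3:
= 125 + 75 + 60 + 10 + 27 + 27 + 6
= 330.

330


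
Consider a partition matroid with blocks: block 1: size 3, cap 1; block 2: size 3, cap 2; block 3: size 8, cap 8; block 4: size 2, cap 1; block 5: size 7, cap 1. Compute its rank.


Rank of a partition matroid = sum of min(|Si|, ci) for each block.
= min(3,1) + min(3,2) + min(8,8) + min(2,1) + min(7,1)
= 1 + 2 + 8 + 1 + 1
= 13.

13


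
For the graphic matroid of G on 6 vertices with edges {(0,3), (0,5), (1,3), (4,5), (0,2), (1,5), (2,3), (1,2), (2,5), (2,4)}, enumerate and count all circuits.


A circuit in a graphic matroid = edge set of a simple cycle.
G has 6 vertices and 10 edges.
Enumerating all minimal edge subsets forming cycles...
Total circuits found: 20.

20


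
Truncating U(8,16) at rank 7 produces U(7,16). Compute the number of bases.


Truncating U(8,16) to rank 7 gives U(7,16).
Bases of U(7,16) are all 7-element subsets of 16 elements.
Number of bases = (16 choose 7) = 11440.

11440


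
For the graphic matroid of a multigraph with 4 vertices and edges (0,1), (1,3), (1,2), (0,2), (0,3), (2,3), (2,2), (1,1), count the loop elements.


In a graphic matroid, a loop is a self-loop edge (u,u) with rank 0.
Examining all 8 edges for self-loops...
Self-loops found: (2,2), (1,1)
Number of loops = 2.

2


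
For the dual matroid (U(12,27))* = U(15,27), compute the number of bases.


The dual of U(r,n) is U(n-r, n) = U(15,27).
Bases of U(15,27) are all (15)-element subsets.
|B(M*)| = (27 choose 15) = 17383860.

17383860


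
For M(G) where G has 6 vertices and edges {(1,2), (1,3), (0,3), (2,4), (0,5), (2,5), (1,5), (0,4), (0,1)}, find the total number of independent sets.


An independent set in a graphic matroid is an acyclic edge subset.
G has 6 vertices and 9 edges.
Enumerate all 2^9 = 512 subsets, checking for acyclicity.
Total independent sets = 292.

292


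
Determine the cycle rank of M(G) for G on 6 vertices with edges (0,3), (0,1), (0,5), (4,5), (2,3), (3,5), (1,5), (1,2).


Cycle rank (nullity) = |E| - r(M) = |E| - (|V| - c).
|E| = 8, |V| = 6, c = 1.
Nullity = 8 - (6 - 1) = 8 - 5 = 3.

3


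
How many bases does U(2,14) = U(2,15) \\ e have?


Deleting e from U(2,15) gives U(2,14) since n > r.
Bases of U(2,14) = (14 choose 2) = 91.

91


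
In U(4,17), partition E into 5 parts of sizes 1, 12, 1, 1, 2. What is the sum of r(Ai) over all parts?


r(Ai) = min(|Ai|, 4) for each part.
Sum = min(1,4) + min(12,4) + min(1,4) + min(1,4) + min(2,4)
    = 1 + 4 + 1 + 1 + 2
    = 9.

9


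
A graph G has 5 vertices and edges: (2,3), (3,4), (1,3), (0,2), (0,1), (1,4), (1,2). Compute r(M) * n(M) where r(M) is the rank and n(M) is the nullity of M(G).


r(M) = |V| - c = 5 - 1 = 4.
nullity = |E| - r(M) = 7 - 4 = 3.
Product = 4 * 3 = 12.

12


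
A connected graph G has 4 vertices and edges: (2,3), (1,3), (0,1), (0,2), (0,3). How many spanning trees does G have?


By Kirchhoff's matrix tree theorem, the number of spanning trees equals
the determinant of any cofactor of the Laplacian matrix L.
G has 4 vertices and 5 edges.
Computing the (3 x 3) cofactor determinant gives 8.

8


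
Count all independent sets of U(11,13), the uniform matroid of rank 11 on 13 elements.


Independent sets of U(11,13) are all subsets of size <= 11.
Count = C(13,0) + C(13,1) + C(13,2) + C(13,3) + C(13,4) + C(13,5) + C(13,6) + C(13,7) + C(13,8) + C(13,9) + C(13,10) + C(13,11)
     = 1 + 13 + 78 + 286 + 715 + 1287 + 1716 + 1716 + 1287 + 715 + 286 + 78
     = 8178.

8178


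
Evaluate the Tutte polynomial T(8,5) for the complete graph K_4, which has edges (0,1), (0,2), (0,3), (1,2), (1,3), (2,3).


T(K_4; x,y) = x^3 + 3x^2 + 4xy + 2x + y^3 + 3y^2 + 2y.
Substituting x=8, y=5:
= 512 + 192 + 160 + 16 + 125 + 75 + 10
= 1090.

1090


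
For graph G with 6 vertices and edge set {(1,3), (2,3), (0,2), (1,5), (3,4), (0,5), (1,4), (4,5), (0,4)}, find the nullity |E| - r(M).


Cycle rank (nullity) = |E| - r(M) = |E| - (|V| - c).
|E| = 9, |V| = 6, c = 1.
Nullity = 9 - (6 - 1) = 9 - 5 = 4.

4


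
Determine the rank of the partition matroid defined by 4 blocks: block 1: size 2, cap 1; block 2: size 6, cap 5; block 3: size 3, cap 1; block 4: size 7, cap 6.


Rank of a partition matroid = sum of min(|Si|, ci) for each block.
= min(2,1) + min(6,5) + min(3,1) + min(7,6)
= 1 + 5 + 1 + 6
= 13.

13


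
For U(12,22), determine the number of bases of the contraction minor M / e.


Contracting e from U(12,22) gives U(11,21).
Bases of U(11,21) = (21 choose 11) = 352716.

352716


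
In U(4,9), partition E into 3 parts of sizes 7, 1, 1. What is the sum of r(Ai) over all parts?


r(Ai) = min(|Ai|, 4) for each part.
Sum = min(7,4) + min(1,4) + min(1,4)
    = 4 + 1 + 1
    = 6.

6


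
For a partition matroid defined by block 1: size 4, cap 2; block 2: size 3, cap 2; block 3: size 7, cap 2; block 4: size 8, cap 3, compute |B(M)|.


A basis picks exactly ci elements from block i.
Number of bases = product of C(|Si|, ci).
= C(4,2) * C(3,2) * C(7,2) * C(8,3)
= 6 * 3 * 21 * 56
= 21168.

21168


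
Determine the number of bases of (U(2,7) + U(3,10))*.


(M1+M2)* = M1* + M2*.
M1* = U(5,7), bases: C(7,5) = 21.
M2* = U(7,10), bases: C(10,7) = 120.
|B(M*)| = 21 * 120 = 2520.

2520


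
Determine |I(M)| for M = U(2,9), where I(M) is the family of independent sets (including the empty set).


Independent sets of U(2,9) are all subsets of size <= 2.
Count = C(9,0) + C(9,1) + C(9,2)
     = 1 + 9 + 36
     = 46.

46


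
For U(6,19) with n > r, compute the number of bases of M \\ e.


Deleting e from U(6,19) gives U(6,18) since n > r.
Bases of U(6,18) = (18 choose 6) = 18564.

18564


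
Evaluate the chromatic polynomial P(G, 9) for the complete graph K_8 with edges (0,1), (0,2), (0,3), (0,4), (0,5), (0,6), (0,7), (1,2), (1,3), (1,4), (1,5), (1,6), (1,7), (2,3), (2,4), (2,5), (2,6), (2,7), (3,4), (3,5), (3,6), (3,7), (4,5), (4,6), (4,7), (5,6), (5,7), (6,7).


P(K_8, k) = k(k-1)(k-2)...(k-7).
P(9) = (9) * (8) * (7) * (6) * (5) * (4) * (3) * (2) = 362880.

362880


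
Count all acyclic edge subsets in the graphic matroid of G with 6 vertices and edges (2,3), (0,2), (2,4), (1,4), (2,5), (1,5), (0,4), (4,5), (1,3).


An independent set in a graphic matroid is an acyclic edge subset.
G has 6 vertices and 9 edges.
Enumerate all 2^9 = 512 subsets, checking for acyclicity.
Total independent sets = 292.

292


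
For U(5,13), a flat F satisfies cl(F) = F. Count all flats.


Flats of U(5,13): every subset of size < 5 is a flat, plus E itself.
Count = C(13,0) + C(13,1) + C(13,2) + C(13,3) + C(13,4) + 1
     = 1 + 13 + 78 + 286 + 715 + 1
     = 1094.

1094


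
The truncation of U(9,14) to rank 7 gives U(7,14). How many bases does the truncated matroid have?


Truncating U(9,14) to rank 7 gives U(7,14).
Bases of U(7,14) are all 7-element subsets of 14 elements.
Number of bases = (14 choose 7) = 3432.

3432


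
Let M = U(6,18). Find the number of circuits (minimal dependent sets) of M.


In U(6,18), circuits are the (7)-element subsets.
Any set of 7 elements is dependent, and removing any one element gives
an independent set of size 6, so it is a minimal dependent set.
Number of circuits = C(18,7) = 18! / (7! * 11!) = 31824.

31824


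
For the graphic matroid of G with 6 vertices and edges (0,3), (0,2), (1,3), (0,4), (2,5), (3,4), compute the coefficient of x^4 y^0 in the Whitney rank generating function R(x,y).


R(x,y) = sum over A in 2^E of x^(r(E)-r(A)) * y^(|A|-r(A)).
G has 6 vertices, 6 edges. r(E) = 5.
Enumerate all 2^6 = 64 subsets.
Count subsets with r(E)-r(A)=4 and |A|-r(A)=0: 6.

6


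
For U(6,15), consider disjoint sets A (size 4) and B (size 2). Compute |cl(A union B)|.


|A union B| = 4 + 2 = 6 (disjoint).
In U(6,15), cl(S) = S if |S| < 6, else cl(S) = E.
Since 6 >= 6, cl(A union B) = E.
|cl(A union B)| = 15.

15


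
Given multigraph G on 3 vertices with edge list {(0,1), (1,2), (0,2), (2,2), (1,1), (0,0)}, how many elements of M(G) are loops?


In a graphic matroid, a loop is a self-loop edge (u,u) with rank 0.
Examining all 6 edges for self-loops...
Self-loops found: (2,2), (1,1), (0,0)
Number of loops = 3.

3


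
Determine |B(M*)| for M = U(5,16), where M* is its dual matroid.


The dual of U(r,n) is U(n-r, n) = U(11,16).
Bases of U(11,16) are all (11)-element subsets.
|B(M*)| = C(16,11) = 4368.

4368


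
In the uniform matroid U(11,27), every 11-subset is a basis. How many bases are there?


Bases of U(11,27) are all 11-element subsets of the 27-element ground set.
Number of bases = C(27,11).
(27 choose 11) = 13037895.

13037895


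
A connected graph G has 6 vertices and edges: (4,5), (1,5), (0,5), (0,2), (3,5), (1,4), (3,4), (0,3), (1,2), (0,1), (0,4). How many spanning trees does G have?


By Kirchhoff's matrix tree theorem, the number of spanning trees equals
the determinant of any cofactor of the Laplacian matrix L.
G has 6 vertices and 11 edges.
Computing the (5 x 5) cofactor determinant gives 185.

185


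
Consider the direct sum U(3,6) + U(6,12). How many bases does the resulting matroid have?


Bases of a direct sum M1 + M2: |B| = |B(M1)| * |B(M2)|.
|B(U(3,6))| = C(6,3) = 20.
|B(U(6,12))| = C(12,6) = 924.
Total bases = 20 * 924 = 18480.

18480


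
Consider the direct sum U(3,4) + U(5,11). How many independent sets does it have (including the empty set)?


For a direct sum, |I(M1+M2)| = |I(M1)| * |I(M2)|.
|I(U(3,4))| = sum C(4,k) for k=0..3 = 15.
|I(U(5,11))| = sum C(11,k) for k=0..5 = 1024.
Total = 15 * 1024 = 15360.

15360


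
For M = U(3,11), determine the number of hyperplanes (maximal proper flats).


Hyperplanes of U(3,11) are flats of rank 2.
In a uniform matroid, these are exactly the (2)-element subsets.
Count = C(11,2) = 11! / (2! * 9!) = 55.

55


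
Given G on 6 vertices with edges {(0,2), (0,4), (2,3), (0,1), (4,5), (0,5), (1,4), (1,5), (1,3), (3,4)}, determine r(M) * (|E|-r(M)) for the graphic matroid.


r(M) = |V| - c = 6 - 1 = 5.
nullity = |E| - r(M) = 10 - 5 = 5.
Product = 5 * 5 = 25.

25


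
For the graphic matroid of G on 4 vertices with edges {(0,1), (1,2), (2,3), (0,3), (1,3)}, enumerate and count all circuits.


A circuit in a graphic matroid = edge set of a simple cycle.
G has 4 vertices and 5 edges.
Enumerating all minimal edge subsets forming cycles...
Total circuits found: 3.

3


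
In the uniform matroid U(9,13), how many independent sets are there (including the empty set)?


Independent sets of U(9,13) are all subsets of size <= 9.
Count = (13 choose 0) + (13 choose 1) + (13 choose 2) + (13 choose 3) + (13 choose 4) + (13 choose 5) + (13 choose 6) + (13 choose 7) + (13 choose 8) + (13 choose 9)
     = 1 + 13 + 78 + 286 + 715 + 1287 + 1716 + 1716 + 1287 + 715
     = 7814.

7814


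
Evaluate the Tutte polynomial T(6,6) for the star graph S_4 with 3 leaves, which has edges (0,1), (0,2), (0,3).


A star on 4 vertices is a tree with 3 edges.
T(x,y) = x^(3) for any tree.
T(6,6) = 6^3 = 216.

216


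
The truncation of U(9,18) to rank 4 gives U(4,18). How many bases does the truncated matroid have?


Truncating U(9,18) to rank 4 gives U(4,18).
Bases of U(4,18) are all 4-element subsets of 18 elements.
Number of bases = C(18,4) = (18 * 17 * 16 * 15) / (1 * 2 * 3 * 4) = 3060.

3060


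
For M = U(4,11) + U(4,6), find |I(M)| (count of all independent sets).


For a direct sum, |I(M1+M2)| = |I(M1)| * |I(M2)|.
|I(U(4,11))| = sum C(11,k) for k=0..4 = 562.
|I(U(4,6))| = sum C(6,k) for k=0..4 = 57.
Total = 562 * 57 = 32034.

32034


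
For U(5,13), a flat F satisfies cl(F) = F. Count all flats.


Flats of U(5,13): every subset of size < 5 is a flat, plus E itself.
Count = C(13,0) + C(13,1) + C(13,2) + C(13,3) + C(13,4) + 1
     = 1 + 13 + 78 + 286 + 715 + 1
     = 1094.

1094


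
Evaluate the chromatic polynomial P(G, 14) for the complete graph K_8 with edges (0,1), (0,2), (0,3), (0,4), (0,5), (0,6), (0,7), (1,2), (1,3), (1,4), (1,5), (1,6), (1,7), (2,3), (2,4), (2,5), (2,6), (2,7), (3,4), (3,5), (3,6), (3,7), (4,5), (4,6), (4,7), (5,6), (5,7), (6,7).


P(K_8, k) = k(k-1)(k-2)...(k-7).
P(14) = (14) * (13) * (12) * (11) * (10) * (9) * (8) * (7) = 121080960.

121080960


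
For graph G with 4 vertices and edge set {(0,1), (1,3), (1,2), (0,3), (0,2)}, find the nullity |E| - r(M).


Cycle rank (nullity) = |E| - r(M) = |E| - (|V| - c).
|E| = 5, |V| = 4, c = 1.
Nullity = 5 - (4 - 1) = 5 - 3 = 2.

2


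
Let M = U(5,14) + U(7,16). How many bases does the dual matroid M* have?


(M1+M2)* = M1* + M2*.
M1* = U(9,14), bases: C(14,9) = 2002.
M2* = U(9,16), bases: C(16,9) = 11440.
|B(M*)| = 2002 * 11440 = 22902880.

22902880


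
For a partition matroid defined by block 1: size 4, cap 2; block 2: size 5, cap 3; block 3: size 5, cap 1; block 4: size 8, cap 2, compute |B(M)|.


A basis picks exactly ci elements from block i.
Number of bases = product of C(|Si|, ci).
= C(4,2) * C(5,3) * C(5,1) * C(8,2)
= 6 * 10 * 5 * 28
= 8400.

8400


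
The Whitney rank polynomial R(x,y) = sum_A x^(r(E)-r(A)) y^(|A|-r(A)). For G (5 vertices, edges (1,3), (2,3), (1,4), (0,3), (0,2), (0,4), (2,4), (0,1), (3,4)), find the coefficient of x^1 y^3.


R(x,y) = sum over A in 2^E of x^(r(E)-r(A)) * y^(|A|-r(A)).
G has 5 vertices, 9 edges. r(E) = 4.
Enumerate all 2^9 = 512 subsets.
Count subsets with r(E)-r(A)=1 and |A|-r(A)=3: 2.

2


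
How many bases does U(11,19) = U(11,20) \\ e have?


Deleting e from U(11,20) gives U(11,19) since n > r.
Bases of U(11,19) = C(19,11) = 75582.

75582


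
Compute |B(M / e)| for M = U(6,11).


Contracting e from U(6,11) gives U(5,10).
Bases of U(5,10) = (10 choose 5) = 252.

252


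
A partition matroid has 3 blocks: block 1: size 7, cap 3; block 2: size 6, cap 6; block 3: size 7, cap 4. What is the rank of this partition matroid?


Rank of a partition matroid = sum of min(|Si|, ci) for each block.
= min(7,3) + min(6,6) + min(7,4)
= 3 + 6 + 4
= 13.

13


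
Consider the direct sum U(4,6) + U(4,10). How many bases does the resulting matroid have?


Bases of a direct sum M1 + M2: |B| = |B(M1)| * |B(M2)|.
|B(U(4,6))| = C(6,4) = 15.
|B(U(4,10))| = C(10,4) = 210.
Total bases = 15 * 210 = 3150.

3150


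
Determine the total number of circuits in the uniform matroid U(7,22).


In U(7,22), circuits are the (8)-element subsets.
Any set of 8 elements is dependent, and removing any one element gives
an independent set of size 7, so it is a minimal dependent set.
Number of circuits = (22 choose 8) = 319770.

319770


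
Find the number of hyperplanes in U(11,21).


Hyperplanes of U(11,21) are flats of rank 10.
In a uniform matroid, these are exactly the (10)-element subsets.
Count = C(21,10) = 352716.

352716


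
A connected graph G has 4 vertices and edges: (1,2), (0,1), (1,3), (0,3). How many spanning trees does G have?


By Kirchhoff's matrix tree theorem, the number of spanning trees equals
the determinant of any cofactor of the Laplacian matrix L.
G has 4 vertices and 4 edges.
Computing the (3 x 3) cofactor determinant gives 3.

3


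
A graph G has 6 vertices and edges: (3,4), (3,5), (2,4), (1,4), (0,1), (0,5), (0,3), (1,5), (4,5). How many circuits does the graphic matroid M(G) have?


A circuit in a graphic matroid = edge set of a simple cycle.
G has 6 vertices and 9 edges.
Enumerating all minimal edge subsets forming cycles...
Total circuits found: 13.

13


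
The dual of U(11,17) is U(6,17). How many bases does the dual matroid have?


The dual of U(r,n) is U(n-r, n) = U(6,17).
Bases of U(6,17) are all (6)-element subsets.
|B(M*)| = C(17,6) = 12376.

12376


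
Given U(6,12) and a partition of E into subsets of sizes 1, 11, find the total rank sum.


r(Ai) = min(|Ai|, 6) for each part.
Sum = min(1,6) + min(11,6)
    = 1 + 6
    = 7.

7


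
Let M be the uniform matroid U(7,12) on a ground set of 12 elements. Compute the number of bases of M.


Bases of U(7,12) are all 7-element subsets of the 12-element ground set.
Number of bases = C(12,7).
C(12,7) = 12! / (7! * 5!) = 792.

792


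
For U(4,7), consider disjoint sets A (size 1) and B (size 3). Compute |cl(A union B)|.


|A union B| = 1 + 3 = 4 (disjoint).
In U(4,7), cl(S) = S if |S| < 4, else cl(S) = E.
Since 4 >= 4, cl(A union B) = E.
|cl(A union B)| = 7.

7


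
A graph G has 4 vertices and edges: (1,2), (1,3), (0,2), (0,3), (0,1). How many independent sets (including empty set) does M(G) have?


An independent set in a graphic matroid is an acyclic edge subset.
G has 4 vertices and 5 edges.
Enumerate all 2^5 = 32 subsets, checking for acyclicity.
Total independent sets = 24.

24


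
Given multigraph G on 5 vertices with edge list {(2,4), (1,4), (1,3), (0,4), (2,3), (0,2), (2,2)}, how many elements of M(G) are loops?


In a graphic matroid, a loop is a self-loop edge (u,u) with rank 0.
Examining all 7 edges for self-loops...
Self-loops found: (2,2)
Number of loops = 1.

1


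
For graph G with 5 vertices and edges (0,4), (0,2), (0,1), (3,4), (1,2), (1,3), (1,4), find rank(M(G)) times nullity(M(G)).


r(M) = |V| - c = 5 - 1 = 4.
nullity = |E| - r(M) = 7 - 4 = 3.
Product = 4 * 3 = 12.

12


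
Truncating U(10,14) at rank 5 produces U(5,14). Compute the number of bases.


Truncating U(10,14) to rank 5 gives U(5,14).
Bases of U(5,14) are all 5-element subsets of 14 elements.
Number of bases = (14 choose 5) = 2002.

2002


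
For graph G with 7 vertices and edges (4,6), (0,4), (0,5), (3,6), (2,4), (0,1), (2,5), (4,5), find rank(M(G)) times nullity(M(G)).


r(M) = |V| - c = 7 - 1 = 6.
nullity = |E| - r(M) = 8 - 6 = 2.
Product = 6 * 2 = 12.

12


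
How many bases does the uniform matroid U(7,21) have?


Bases of U(7,21) are all 7-element subsets of the 21-element ground set.
Number of bases = C(21,7).
(21 choose 7) = 116280.

116280


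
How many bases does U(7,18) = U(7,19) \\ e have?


Deleting e from U(7,19) gives U(7,18) since n > r.
Bases of U(7,18) = C(18,7) = 31824.

31824


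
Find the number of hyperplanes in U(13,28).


Hyperplanes of U(13,28) are flats of rank 12.
In a uniform matroid, these are exactly the (12)-element subsets.
Count = C(28,12) = 28! / (12! * 16!) = 30421755.

30421755


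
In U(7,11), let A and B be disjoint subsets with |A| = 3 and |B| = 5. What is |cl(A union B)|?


|A union B| = 3 + 5 = 8 (disjoint).
In U(7,11), cl(S) = S if |S| < 7, else cl(S) = E.
Since 8 >= 7, cl(A union B) = E.
|cl(A union B)| = 11.

11


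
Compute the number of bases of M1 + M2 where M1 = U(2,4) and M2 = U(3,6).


Bases of a direct sum M1 + M2: |B| = |B(M1)| * |B(M2)|.
|B(U(2,4))| = C(4,2) = 6.
|B(U(3,6))| = C(6,3) = 20.
Total bases = 6 * 20 = 120.

120


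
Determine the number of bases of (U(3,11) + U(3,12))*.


(M1+M2)* = M1* + M2*.
M1* = U(8,11), bases: C(11,8) = 165.
M2* = U(9,12), bases: C(12,9) = 220.
|B(M*)| = 165 * 220 = 36300.

36300


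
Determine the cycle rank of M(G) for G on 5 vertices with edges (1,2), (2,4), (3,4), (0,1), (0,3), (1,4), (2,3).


Cycle rank (nullity) = |E| - r(M) = |E| - (|V| - c).
|E| = 7, |V| = 5, c = 1.
Nullity = 7 - (5 - 1) = 7 - 4 = 3.

3


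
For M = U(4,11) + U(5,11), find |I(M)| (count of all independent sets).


For a direct sum, |I(M1+M2)| = |I(M1)| * |I(M2)|.
|I(U(4,11))| = sum C(11,k) for k=0..4 = 562.
|I(U(5,11))| = sum C(11,k) for k=0..5 = 1024.
Total = 562 * 1024 = 575488.

575488


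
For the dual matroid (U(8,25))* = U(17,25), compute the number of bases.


The dual of U(r,n) is U(n-r, n) = U(17,25).
Bases of U(17,25) are all (17)-element subsets.
|B(M*)| = C(25,17) = 25! / (17! * 8!) = 1081575.

1081575


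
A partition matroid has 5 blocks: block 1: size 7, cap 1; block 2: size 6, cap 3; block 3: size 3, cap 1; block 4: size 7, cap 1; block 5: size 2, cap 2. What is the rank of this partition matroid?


Rank of a partition matroid = sum of min(|Si|, ci) for each block.
= min(7,1) + min(6,3) + min(3,1) + min(7,1) + min(2,2)
= 1 + 3 + 1 + 1 + 2
= 8.

8
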